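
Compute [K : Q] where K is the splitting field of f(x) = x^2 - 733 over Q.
[K : Q] = 2

f(x) = x^2 - 733 factors as (x - √733)(x + √733). The splitting field is K = Q(√733). Since 733 is squarefree and > 1, it is not a perfect square, so x^2 - 733 is irreducible over Q and [Q(√733) : Q] = 2. Hence [K : Q] = 2.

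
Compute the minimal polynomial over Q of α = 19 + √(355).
m_α(x) = x^2 - 38x + 6

From α - 19 = √(355), squaring gives (α - 19)^2 = 355, i.e. α^2 - 38α + 361 = 355, so α^2 - 38α + 6 = 0. The discriminant of x^2 - 38x + 6 is (-38)^2 - 4·(6) = 1444 - 24 = 1420, and 4·(355) is not a perfect square in Q since 355 is squarefree and ≠ 1. Hence x^2 - 38x + 6 is irreducible over Q and is the minimal polynomial of α.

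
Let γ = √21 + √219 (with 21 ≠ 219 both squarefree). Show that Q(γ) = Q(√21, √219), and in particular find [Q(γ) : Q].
[Q(γ) : Q] = 4 (equivalently, Q(γ) = Q(√21, √219))

Obviously Q(γ) ⊆ Q(√21, √219), and [Q(√21, √219):Q] = 4 (since 21, 219 are distinct squarefree integers > 1 with 4599 not a perfect square). To show equality we compute the minimal polynomial of γ. From γ = √21 + √219: γ^2 = 21 + 2√(4599) + 219 = 240 + 2√(4599), so γ^2 - 240 = 2√(4599); squaring, (γ^2 - 240)^2 = 4·4599, i.e. γ^4 - 480γ^2 + 57600 - 18396 = 0, i.e. γ^4 - 480γ^2 + 39204 = 0. So γ is a root of x^4 - 480x^2 + 39204. This polynomial is irreducible over Q: it has no rational root (each ±√21 ± √219 is irrational), and any factorization into two quadratics over Q would force √(4599) ∈ Q (pairing opposite roots) or √21, √219 ∈ Q (other pairings), all impossible. Hence [Q(γ):Q] = 4 = [Q(√21, √219):Q], so Q(γ) = Q(√21, √219).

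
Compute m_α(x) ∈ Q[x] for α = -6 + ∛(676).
m_α(x) = x^3 + 18x^2 + 108x - 460

Set β = α + 6 = ∛(676), so β^3 = 676. Then (α + 6)^3 - 676 = 0, i.e. α is a root of g(x) = (x + 6)^3 - 676 = x^3 + 18x^2 + 108x - 460. Since g(x) = h(x + 6) where h(x) = x^3 - 676, and h is irreducible over Q (because 676 is not a perfect cube, so h has no rational root, and a monic cubic with no rational root is irreducible), g is also irreducible (irreducibility is preserved under the substitution x → x + 6). Hence m_α(x) = x^3 + 18x^2 + 108x - 460.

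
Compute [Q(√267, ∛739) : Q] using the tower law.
[Q(√267, ∛739) : Q] = 6

Let L = Q(√267, ∛739). Since Q(√267) ⊂ L and [Q(√267):Q] = 2, the tower law gives 2 | [L:Q]. Likewise Q(∛739) ⊂ L with [Q(∛739):Q] = 3 (because 739 is not a perfect cube), so 3 | [L:Q]. As gcd(2,3) = 1, [L:Q] is divisible by 6. Conversely L is generated over Q by √267 and ∛739, so [L:Q] ≤ 2·3 = 6. Therefore [Q(√267, ∛739) : Q] = 6.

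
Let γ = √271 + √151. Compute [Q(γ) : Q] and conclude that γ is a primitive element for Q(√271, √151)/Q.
[Q(γ) : Q] = 4 (equivalently, Q(γ) = Q(√271, √151))

Obviously Q(γ) ⊆ Q(√271, √151), and [Q(√271, √151):Q] = 4 (since 271, 151 are distinct squarefree integers > 1 with 40921 not a perfect square). To show equality we compute the minimal polynomial of γ. From γ = √271 + √151: γ^2 = 271 + 2√(40921) + 151 = 422 + 2√(40921), so γ^2 - 422 = 2√(40921); squaring, (γ^2 - 422)^2 = 4·40921, i.e. γ^4 - 844γ^2 + 178084 - 163684 = 0, i.e. γ^4 - 844γ^2 + 14400 = 0. So γ is a root of x^4 - 844x^2 + 14400. This polynomial is irreducible over Q: it has no rational root (each ±√271 ± √151 is irrational), and any factorization into two quadratics over Q would force √(40921) ∈ Q (pairing opposite roots) or √271, √151 ∈ Q (other pairings), all impossible. Hence [Q(γ):Q] = 4 = [Q(√271, √151):Q], so Q(γ) = Q(√271, √151).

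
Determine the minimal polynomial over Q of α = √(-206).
m_α(x) = x^2 + 206

α satisfies α^2 + 206 = 0, so x^2 + 206 annihilates α. Since d = -206 is squarefree and ≠ 1, it is not a perfect square in Q, so x^2 + 206 has no rational root and is therefore irreducible over Q (a degree-2 polynomial over a field is irreducible iff it has no root). Hence m_α(x) = x^2 + 206.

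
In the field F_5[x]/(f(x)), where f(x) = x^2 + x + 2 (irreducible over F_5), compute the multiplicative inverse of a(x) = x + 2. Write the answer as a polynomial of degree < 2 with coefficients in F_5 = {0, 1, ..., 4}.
a(x)^(-1) ≡ x + 4 (mod f(x))

Since f is irreducible over F_5, F_5[x]/(f) is a field and a(x) ≠ 0 has an inverse. Apply the extended Euclidean algorithm to f(x) and a(x) in F_5[x]: f(x) = (x + 4)·a(x) + (4). The last nonzero remainder is the constant 4 = gcd(f, a) in F_5. Back-substituting through the division chain expresses 4 = s(x)·a(x) + t(x)·f(x) with s(x) ≡ 4x + 1 (mod f), so (4x + 1)·a(x) ≡ 4 (mod f). Multiplying by 4^(-1) ≡ 4 in F_5 gives a(x)^(-1) ≡ 4·(4x + 1) ≡ x + 4 (mod f). Check: (x + 2)·(x + 4) = x^2 + x + 3 ≡ 1 (mod x^2 + x + 2).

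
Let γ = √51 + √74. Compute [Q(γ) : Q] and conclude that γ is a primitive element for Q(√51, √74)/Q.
[Q(γ) : Q] = 4 (equivalently, Q(γ) = Q(√51, √74))

Obviously Q(γ) ⊆ Q(√51, √74), and [Q(√51, √74):Q] = 4 (since 51, 74 are distinct squarefree integers > 1 with 3774 not a perfect square). To show equality we compute the minimal polynomial of γ. From γ = √51 + √74: γ^2 = 51 + 2√(3774) + 74 = 125 + 2√(3774), so γ^2 - 125 = 2√(3774); squaring, (γ^2 - 125)^2 = 4·3774, i.e. γ^4 - 250γ^2 + 15625 - 15096 = 0, i.e. γ^4 - 250γ^2 + 529 = 0. So γ is a root of x^4 - 250x^2 + 529. This polynomial is irreducible over Q: it has no rational root (each ±√51 ± √74 is irrational), and any factorization into two quadratics over Q would force √(3774) ∈ Q (pairing opposite roots) or √51, √74 ∈ Q (other pairings), all impossible. Hence [Q(γ):Q] = 4 = [Q(√51, √74):Q], so Q(γ) = Q(√51, √74).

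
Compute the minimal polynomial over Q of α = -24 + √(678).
m_α(x) = x^2 + 48x - 102

From α + 24 = √(678), squaring gives (α + 24)^2 = 678, i.e. α^2 + 48α + 576 = 678, so α^2 + 48α - 102 = 0. The discriminant of x^2 + 48x - 102 is (48)^2 - 4·(-102) = 2304 + 408 = 2712, and 4·(678) is not a perfect square in Q since 678 is squarefree and ≠ 1. Hence x^2 + 48x - 102 is irreducible over Q and is the minimal polynomial of α.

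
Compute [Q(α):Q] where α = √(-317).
[Q(α):Q] = 2

[Q(α):Q] equals the degree of the minimal polynomial of α. Here α^2 = -317 and x^2 + 317 is irreducible (d = -317 is squarefree, ≠ 1, hence not a square), so deg(m_α) = 2. Thus [Q(α):Q] = 2.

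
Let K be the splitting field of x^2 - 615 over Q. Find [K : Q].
[K : Q] = 2

f(x) = x^2 - 615 factors as (x - √615)(x + √615). The splitting field is K = Q(√615). Since 615 is squarefree and > 1, it is not a perfect square, so x^2 - 615 is irreducible over Q and [Q(√615) : Q] = 2. Hence [K : Q] = 2.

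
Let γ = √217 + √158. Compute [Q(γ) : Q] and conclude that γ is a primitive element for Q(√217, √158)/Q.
[Q(γ) : Q] = 4 (equivalently, Q(γ) = Q(√217, √158))

Obviously Q(γ) ⊆ Q(√217, √158), and [Q(√217, √158):Q] = 4 (since 217, 158 are distinct squarefree integers > 1 with 34286 not a perfect square). To show equality we compute the minimal polynomial of γ. From γ = √217 + √158: γ^2 = 217 + 2√(34286) + 158 = 375 + 2√(34286), so γ^2 - 375 = 2√(34286); squaring, (γ^2 - 375)^2 = 4·34286, i.e. γ^4 - 750γ^2 + 140625 - 137144 = 0, i.e. γ^4 - 750γ^2 + 3481 = 0. So γ is a root of x^4 - 750x^2 + 3481. This polynomial is irreducible over Q: it has no rational root (each ±√217 ± √158 is irrational), and any factorization into two quadratics over Q would force √(34286) ∈ Q (pairing opposite roots) or √217, √158 ∈ Q (other pairings), all impossible. Hence [Q(γ):Q] = 4 = [Q(√217, √158):Q], so Q(γ) = Q(√217, √158).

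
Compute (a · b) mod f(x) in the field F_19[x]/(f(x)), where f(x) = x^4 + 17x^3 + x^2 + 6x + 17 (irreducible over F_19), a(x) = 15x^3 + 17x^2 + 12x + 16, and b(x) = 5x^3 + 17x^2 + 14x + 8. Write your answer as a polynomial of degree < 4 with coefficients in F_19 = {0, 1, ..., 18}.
a · b ≡ 8x^3 + 8x^2 + 2x + 16 (mod f(x))

Multiply in F_19[x]: a(x)·b(x) = (15x^3 + 17x^2 + 12x + 16)·(5x^3 + 17x^2 + 14x + 8) = 18x^6 + 17x^5 + 8x^4 + 15x^3 + 6x^2 + 16x + 14. This has degree ≥ 4, so divide by f(x) over F_19: 18x^6 + 17x^5 + 8x^4 + 15x^3 + 6x^2 + 16x + 14 = (18x^2 + 15x + 1)·(x^4 + 17x^3 + x^2 + 6x + 17) + (8x^3 + 8x^2 + 2x + 16). Hence a·b ≡ 8x^3 + 8x^2 + 2x + 16 (mod f). (F_19[x]/(f) is a field with 19^4 = 130321 elements since f is irreducible of degree 4.)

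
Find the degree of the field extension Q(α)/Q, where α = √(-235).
[Q(α):Q] = 2

[Q(α):Q] equals the degree of the minimal polynomial of α. Here α^2 = -235 and x^2 + 235 is irreducible (d = -235 is squarefree, ≠ 1, hence not a square), so deg(m_α) = 2. Thus [Q(α):Q] = 2.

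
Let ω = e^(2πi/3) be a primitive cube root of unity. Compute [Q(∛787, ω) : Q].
[Q(∛787, ω) : Q] = 6

[Q(∛787):Q] = 3 (min poly x^3 - 787, irreducible since 787 is not a perfect cube). [Q(ω):Q] = 2 (min poly x^2 + x + 1). Since Q(∛787) ⊂ R and ω ∉ R, we have ω ∉ Q(∛787), so x^2 + x + 1 remains irreducible over Q(∛787) and [Q(∛787, ω) : Q(∛787)] = 2. By the tower law, [Q(∛787, ω) : Q] = 3 · 2 = 6. (In fact Q(∛787, ω) is the splitting field of x^3 - 787 over Q.)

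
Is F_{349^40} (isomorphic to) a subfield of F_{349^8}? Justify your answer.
No: F_{349^40} is not a subfield of F_{349^8}

F_{p^m} embeds in F_{p^n} iff m | n. Here 40 ∤ 8 (since 8 = 0·40 + 8 with remainder 8 ≠ 0), so F_{349^40} is not a subfield of F_{349^8}. Equivalently: if it were, the tower law would give 40 = [F_{349^40}:F_349] dividing [F_{349^8}:F_349] = 8, contradiction.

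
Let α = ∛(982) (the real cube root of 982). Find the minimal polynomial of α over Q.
m_α(x) = x^3 - 982

α satisfies α^3 = 982, so x^3 - 982 annihilates α. By the rational root test, a rational root p/q (in lowest terms) of x^3 - 982 would satisfy p^3 = 982 q^3, forcing q = 1 and p^3 = 982; but 982 is not a perfect cube, contradiction. A monic cubic over Q with no rational root is irreducible (any nontrivial factorization would include a linear factor). Hence x^3 - 982 is the minimal polynomial of α, and in particular [Q(α):Q] = 3.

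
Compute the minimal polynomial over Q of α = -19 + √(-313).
m_α(x) = x^2 + 38x + 674

From α + 19 = √(-313), squaring gives (α + 19)^2 = -313, i.e. α^2 + 38α + 361 = -313, so α^2 + 38α + 674 = 0. The discriminant of x^2 + 38x + 674 is (38)^2 - 4·(674) = 1444 - 2696 = -1252, and 4·(-313) is not a perfect square in Q since -313 is squarefree and ≠ 1. Hence x^2 + 38x + 674 is irreducible over Q and is the minimal polynomial of α.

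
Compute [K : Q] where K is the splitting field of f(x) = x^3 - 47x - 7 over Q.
[K : Q] = 6

By the rational root test, any rational root of the monic integer polynomial f(x) = x^3 - 47x - 7 must be an integer dividing the constant term -7, i.e. one of ±{1, 7}. Evaluating: f(1) = -53, f(-1) = 39, f(7) = 7, f(-7) = -21; none is 0, so f has no rational root and is therefore irreducible over Q (a cubic with no linear factor over a field is irreducible). For an irreducible cubic, the Galois group is A_3 or S_3 according as the discriminant disc(f) = -4a^3 - 27b^2 = -4·(-47)^3 - 27·(-7)^2 = 413969 is or is not a square in Q. Here disc(f) = 413969 is not a perfect square in Q, so the Galois group of f over Q is not contained in A_3 and must be all of S_3. The splitting field has degree |S_3| = 6 over Q, so [K : Q] = 6.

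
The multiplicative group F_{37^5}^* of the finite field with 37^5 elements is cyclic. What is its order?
|F_{37^5}^*| = 69343956

F_{37^5} has 37^5 = 69343957 elements; its multiplicative group consists of all nonzero elements, so |F_{37^5}^*| = 69343957 - 1 = 69343956. (It is cyclic since any finite subgroup of the multiplicative group of a field is cyclic.)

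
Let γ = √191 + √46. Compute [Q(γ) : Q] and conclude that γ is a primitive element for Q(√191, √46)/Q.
[Q(γ) : Q] = 4 (equivalently, Q(γ) = Q(√191, √46))

Obviously Q(γ) ⊆ Q(√191, √46), and [Q(√191, √46):Q] = 4 (since 191, 46 are distinct squarefree integers > 1 with 8786 not a perfect square). To show equality we compute the minimal polynomial of γ. From γ = √191 + √46: γ^2 = 191 + 2√(8786) + 46 = 237 + 2√(8786), so γ^2 - 237 = 2√(8786); squaring, (γ^2 - 237)^2 = 4·8786, i.e. γ^4 - 474γ^2 + 56169 - 35144 = 0, i.e. γ^4 - 474γ^2 + 21025 = 0. So γ is a root of x^4 - 474x^2 + 21025. This polynomial is irreducible over Q: it has no rational root (each ±√191 ± √46 is irrational), and any factorization into two quadratics over Q would force √(8786) ∈ Q (pairing opposite roots) or √191, √46 ∈ Q (other pairings), all impossible. Hence [Q(γ):Q] = 4 = [Q(√191, √46):Q], so Q(γ) = Q(√191, √46).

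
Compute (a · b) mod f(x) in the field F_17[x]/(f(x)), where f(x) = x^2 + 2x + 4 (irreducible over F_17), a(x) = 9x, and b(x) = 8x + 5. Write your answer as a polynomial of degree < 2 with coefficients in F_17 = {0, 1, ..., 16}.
a · b ≡ 3x + 1 (mod f(x))

Multiply in F_17[x]: a(x)·b(x) = (9x)·(8x + 5) = 4x^2 + 11x. This has degree ≥ 2, so divide by f(x) over F_17: 4x^2 + 11x = (4)·(x^2 + 2x + 4) + (3x + 1). Hence a·b ≡ 3x + 1 (mod f). (F_17[x]/(f) is a field with 17^2 = 289 elements since f is irreducible of degree 2.)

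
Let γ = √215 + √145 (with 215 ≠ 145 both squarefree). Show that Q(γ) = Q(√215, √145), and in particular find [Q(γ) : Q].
[Q(γ) : Q] = 4 (equivalently, Q(γ) = Q(√215, √145))

Obviously Q(γ) ⊆ Q(√215, √145), and [Q(√215, √145):Q] = 4 (since 215, 145 are distinct squarefree integers > 1 with 31175 not a perfect square). To show equality we compute the minimal polynomial of γ. From γ = √215 + √145: γ^2 = 215 + 2√(31175) + 145 = 360 + 2√(31175), so γ^2 - 360 = 2√(31175); squaring, (γ^2 - 360)^2 = 4·31175, i.e. γ^4 - 720γ^2 + 129600 - 124700 = 0, i.e. γ^4 - 720γ^2 + 4900 = 0. So γ is a root of x^4 - 720x^2 + 4900. This polynomial is irreducible over Q: it has no rational root (each ±√215 ± √145 is irrational), and any factorization into two quadratics over Q would force √(31175) ∈ Q (pairing opposite roots) or √215, √145 ∈ Q (other pairings), all impossible. Hence [Q(γ):Q] = 4 = [Q(√215, √145):Q], so Q(γ) = Q(√215, √145).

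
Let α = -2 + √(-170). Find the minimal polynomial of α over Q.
m_α(x) = x^2 + 4x + 174

From α + 2 = √(-170), squaring gives (α + 2)^2 = -170, i.e. α^2 + 4α + 4 = -170, so α^2 + 4α + 174 = 0. The discriminant of x^2 + 4x + 174 is (4)^2 - 4·(174) = 16 - 696 = -680, and 4·(-170) is not a perfect square in Q since -170 is squarefree and ≠ 1. Hence x^2 + 4x + 174 is irreducible over Q and is the minimal polynomial of α.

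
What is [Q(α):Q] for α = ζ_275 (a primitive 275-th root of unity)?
[Q(α):Q] = 200

The minimal polynomial of ζ_275 over Q is the 275-th cyclotomic polynomial Φ_275(x), which is irreducible over Q and has degree φ(275) = 200. Hence [Q(α):Q] = φ(275) = 200.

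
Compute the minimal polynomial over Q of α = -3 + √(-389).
m_α(x) = x^2 + 6x + 398

From α + 3 = √(-389), squaring gives (α + 3)^2 = -389, i.e. α^2 + 6α + 9 = -389, so α^2 + 6α + 398 = 0. The discriminant of x^2 + 6x + 398 is (6)^2 - 4·(398) = 36 - 1592 = -1556, and 4·(-389) is not a perfect square in Q since -389 is squarefree and ≠ 1. Hence x^2 + 6x + 398 is irreducible over Q and is the minimal polynomial of α.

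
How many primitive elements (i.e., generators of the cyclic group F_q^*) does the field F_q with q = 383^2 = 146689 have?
There are φ(146688) = 48640 primitive elements

F_q^* is cyclic of order q - 1 = 146688. A cyclic group of order m has exactly φ(m) generators. Here m = 146688 = 2^8 · 3 · 191, so the number of primitive elements is φ(146688) = 48640.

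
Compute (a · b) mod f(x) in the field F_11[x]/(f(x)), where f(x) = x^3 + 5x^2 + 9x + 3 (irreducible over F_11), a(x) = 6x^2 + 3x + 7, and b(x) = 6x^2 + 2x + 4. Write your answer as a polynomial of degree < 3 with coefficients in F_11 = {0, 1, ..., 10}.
a · b ≡ 3x^2 + 3x + 5 (mod f(x))

Multiply in F_11[x]: a(x)·b(x) = (6x^2 + 3x + 7)·(6x^2 + 2x + 4) = 3x^4 + 8x^3 + 6x^2 + 4x + 6. This has degree ≥ 3, so divide by f(x) over F_11: 3x^4 + 8x^3 + 6x^2 + 4x + 6 = (3x + 4)·(x^3 + 5x^2 + 9x + 3) + (3x^2 + 3x + 5). Hence a·b ≡ 3x^2 + 3x + 5 (mod f). (F_11[x]/(f) is a field with 11^3 = 1331 elements since f is irreducible of degree 3.)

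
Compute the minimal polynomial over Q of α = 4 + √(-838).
m_α(x) = x^2 - 8x + 854

From α - 4 = √(-838), squaring gives (α - 4)^2 = -838, i.e. α^2 - 8α + 16 = -838, so α^2 - 8α + 854 = 0. The discriminant of x^2 - 8x + 854 is (-8)^2 - 4·(854) = 64 - 3416 = -3352, and 4·(-838) is not a perfect square in Q since -838 is squarefree and ≠ 1. Hence x^2 - 8x + 854 is irreducible over Q and is the minimal polynomial of α.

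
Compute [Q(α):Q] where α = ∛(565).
[Q(α):Q] = 3

The minimal polynomial of α is x^3 - 565, irreducible over Q since 565 is not a perfect cube (so x^3 - 565 has no rational root). Hence [Q(α):Q] = deg(m_α) = 3.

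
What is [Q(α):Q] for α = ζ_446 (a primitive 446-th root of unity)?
[Q(α):Q] = 222

The minimal polynomial of ζ_446 over Q is the 446-th cyclotomic polynomial Φ_446(x), which is irreducible over Q and has degree φ(446) = 222. Hence [Q(α):Q] = φ(446) = 222.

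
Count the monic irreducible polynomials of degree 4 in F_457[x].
There are 10904423988 monic irreducible polynomials of degree 4 over F_457

Each element of F_{457^4} that lies in no proper subfield is a root of exactly one monic irreducible of degree 4 over F_457, and each such polynomial has 4 distinct roots in F_{457^4}. By Möbius inversion the count is N_457(4) = (1/4) Σ_{d|4} μ(4/d) · 457^d = (1/4)(μ(4)·457^1 + μ(2)·457^2 + μ(1)·457^4) = 43617695952/4 = 10904423988.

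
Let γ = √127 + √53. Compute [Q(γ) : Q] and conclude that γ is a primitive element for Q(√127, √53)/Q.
[Q(γ) : Q] = 4 (equivalently, Q(γ) = Q(√127, √53))

Obviously Q(γ) ⊆ Q(√127, √53), and [Q(√127, √53):Q] = 4 (since 127, 53 are distinct squarefree integers > 1 with 6731 not a perfect square). To show equality we compute the minimal polynomial of γ. From γ = √127 + √53: γ^2 = 127 + 2√(6731) + 53 = 180 + 2√(6731), so γ^2 - 180 = 2√(6731); squaring, (γ^2 - 180)^2 = 4·6731, i.e. γ^4 - 360γ^2 + 32400 - 26924 = 0, i.e. γ^4 - 360γ^2 + 5476 = 0. So γ is a root of x^4 - 360x^2 + 5476. This polynomial is irreducible over Q: it has no rational root (each ±√127 ± √53 is irrational), and any factorization into two quadratics over Q would force √(6731) ∈ Q (pairing opposite roots) or √127, √53 ∈ Q (other pairings), all impossible. Hence [Q(γ):Q] = 4 = [Q(√127, √53):Q], so Q(γ) = Q(√127, √53).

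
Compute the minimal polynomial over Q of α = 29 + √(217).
m_α(x) = x^2 - 58x + 624

From α - 29 = √(217), squaring gives (α - 29)^2 = 217, i.e. α^2 - 58α + 841 = 217, so α^2 - 58α + 624 = 0. The discriminant of x^2 - 58x + 624 is (-58)^2 - 4·(624) = 3364 - 2496 = 868, and 4·(217) is not a perfect square in Q since 217 is squarefree and ≠ 1. Hence x^2 - 58x + 624 is irreducible over Q and is the minimal polynomial of α.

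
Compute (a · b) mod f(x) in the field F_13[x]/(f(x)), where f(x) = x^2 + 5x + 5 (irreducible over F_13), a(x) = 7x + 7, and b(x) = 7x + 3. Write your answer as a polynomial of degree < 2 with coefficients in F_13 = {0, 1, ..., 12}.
a · b ≡ 7x + 10 (mod f(x))

Multiply in F_13[x]: a(x)·b(x) = (7x + 7)·(7x + 3) = 10x^2 + 5x + 8. This has degree ≥ 2, so divide by f(x) over F_13: 10x^2 + 5x + 8 = (10)·(x^2 + 5x + 5) + (7x + 10). Hence a·b ≡ 7x + 10 (mod f). (F_13[x]/(f) is a field with 13^2 = 169 elements since f is irreducible of degree 2.)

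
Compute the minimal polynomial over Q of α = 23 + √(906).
m_α(x) = x^2 - 46x - 377

From α - 23 = √(906), squaring gives (α - 23)^2 = 906, i.e. α^2 - 46α + 529 = 906, so α^2 - 46α - 377 = 0. The discriminant of x^2 - 46x - 377 is (-46)^2 - 4·(-377) = 2116 + 1508 = 3624, and 4·(906) is not a perfect square in Q since 906 is squarefree and ≠ 1. Hence x^2 - 46x - 377 is irreducible over Q and is the minimal polynomial of α.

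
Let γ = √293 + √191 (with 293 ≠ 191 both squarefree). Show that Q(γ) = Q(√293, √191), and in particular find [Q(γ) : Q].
[Q(γ) : Q] = 4 (equivalently, Q(γ) = Q(√293, √191))

Obviously Q(γ) ⊆ Q(√293, √191), and [Q(√293, √191):Q] = 4 (since 293, 191 are distinct squarefree integers > 1 with 55963 not a perfect square). To show equality we compute the minimal polynomial of γ. From γ = √293 + √191: γ^2 = 293 + 2√(55963) + 191 = 484 + 2√(55963), so γ^2 - 484 = 2√(55963); squaring, (γ^2 - 484)^2 = 4·55963, i.e. γ^4 - 968γ^2 + 234256 - 223852 = 0, i.e. γ^4 - 968γ^2 + 10404 = 0. So γ is a root of x^4 - 968x^2 + 10404. This polynomial is irreducible over Q: it has no rational root (each ±√293 ± √191 is irrational), and any factorization into two quadratics over Q would force √(55963) ∈ Q (pairing opposite roots) or √293, √191 ∈ Q (other pairings), all impossible. Hence [Q(γ):Q] = 4 = [Q(√293, √191):Q], so Q(γ) = Q(√293, √191).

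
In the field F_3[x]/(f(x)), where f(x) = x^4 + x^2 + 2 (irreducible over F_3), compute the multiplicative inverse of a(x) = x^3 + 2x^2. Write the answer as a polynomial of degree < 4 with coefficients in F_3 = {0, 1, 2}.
a(x)^(-1) ≡ x^3 + x^2 (mod f(x))

Since f is irreducible over F_3, F_3[x]/(f) is a field and a(x) ≠ 0 has an inverse. Apply the extended Euclidean algorithm to f(x) and a(x) in F_3[x]: f(x) = (x + 1)·a(x) + (2x^2 + 2);  a(x) = (2x + 1)·(2x^2 + 2) + (2x + 1);  (2x^2 + 2) = (x + 1)·(2x + 1) + (1). The last nonzero remainder is the constant 1 = gcd(f, a) in F_3. Back-substituting through the division chain expresses 1 = s(x)·a(x) + t(x)·f(x) with s(x) ≡ x^3 + x^2 (mod f), so a(x)^(-1) ≡ s(x) = x^3 + x^2 (mod f). Check: (x^3 + 2x^2)·(x^3 + x^2) = x^6 + 2x^4 ≡ 1 (mod x^4 + x^2 + 2).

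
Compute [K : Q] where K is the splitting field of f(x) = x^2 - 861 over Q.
[K : Q] = 2

f(x) = x^2 - 861 factors as (x - √861)(x + √861). The splitting field is K = Q(√861). Since 861 is squarefree and > 1, it is not a perfect square, so x^2 - 861 is irreducible over Q and [Q(√861) : Q] = 2. Hence [K : Q] = 2.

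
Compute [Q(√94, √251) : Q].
[Q(√94, √251) : Q] = 4

[Q(√94):Q] = 2 (min poly x^2 - 94, irreducible since 94 is squarefree > 1). For the top step, suppose √251 ∈ Q(√94), say √251 = c + d√94 with c, d ∈ Q. Squaring: 251 = c^2 + 94d^2 + 2cd√94. Since √94 ∉ Q this forces 2cd = 0. If d = 0 then √251 = c ∈ Q, contradicting 251 squarefree > 1. If c = 0 then 251 = 94d^2, so 94·251 = (94d)^2 is a perfect square in Q — but 94·251 = 23594 is not a perfect square (since 94 and 251 are distinct squarefree integers). Contradiction. Hence √251 ∉ Q(√94), so x^2 - 251 stays irreducible over Q(√94) and [Q(√94, √251) : Q(√94)] = 2. By the tower law, [Q(√94, √251) : Q] = 2 · 2 = 4.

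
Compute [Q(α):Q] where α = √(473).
[Q(α):Q] = 2

[Q(α):Q] equals the degree of the minimal polynomial of α. Here α^2 = 473 and x^2 - 473 is irreducible (d = 473 is squarefree, ≠ 1, hence not a square), so deg(m_α) = 2. Thus [Q(α):Q] = 2.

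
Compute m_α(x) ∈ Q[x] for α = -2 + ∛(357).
m_α(x) = x^3 + 6x^2 + 12x - 349

Set β = α + 2 = ∛(357), so β^3 = 357. Then (α + 2)^3 - 357 = 0, i.e. α is a root of g(x) = (x + 2)^3 - 357 = x^3 + 6x^2 + 12x - 349. Since g(x) = h(x + 2) where h(x) = x^3 - 357, and h is irreducible over Q (because 357 is not a perfect cube, so h has no rational root, and a monic cubic with no rational root is irreducible), g is also irreducible (irreducibility is preserved under the substitution x → x + 2). Hence m_α(x) = x^3 + 6x^2 + 12x - 349.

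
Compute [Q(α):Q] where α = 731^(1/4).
[Q(α):Q] = 4

α is a root of x^4 - 731. By Eisenstein's criterion at the prime p = 17 (which divides the constant term 731 but p^2 = 289 does not, since 731 is squarefree), x^4 - 731 is irreducible over Q. Hence [Q(α):Q] = 4.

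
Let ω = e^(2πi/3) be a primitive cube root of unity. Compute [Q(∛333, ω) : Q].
[Q(∛333, ω) : Q] = 6

[Q(∛333):Q] = 3 (min poly x^3 - 333, irreducible since 333 is not a perfect cube). [Q(ω):Q] = 2 (min poly x^2 + x + 1). Since Q(∛333) ⊂ R and ω ∉ R, we have ω ∉ Q(∛333), so x^2 + x + 1 remains irreducible over Q(∛333) and [Q(∛333, ω) : Q(∛333)] = 2. By the tower law, [Q(∛333, ω) : Q] = 3 · 2 = 6. (In fact Q(∛333, ω) is the splitting field of x^3 - 333 over Q.)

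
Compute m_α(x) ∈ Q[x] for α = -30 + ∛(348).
m_α(x) = x^3 + 90x^2 + 2700x + 26652

Set β = α + 30 = ∛(348), so β^3 = 348. Then (α + 30)^3 - 348 = 0, i.e. α is a root of g(x) = (x + 30)^3 - 348 = x^3 + 90x^2 + 2700x + 26652. Since g(x) = h(x + 30) where h(x) = x^3 - 348, and h is irreducible over Q (because 348 is not a perfect cube, so h has no rational root, and a monic cubic with no rational root is irreducible), g is also irreducible (irreducibility is preserved under the substitution x → x + 30). Hence m_α(x) = x^3 + 90x^2 + 2700x + 26652.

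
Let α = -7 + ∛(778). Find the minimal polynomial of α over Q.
m_α(x) = x^3 + 21x^2 + 147x - 435

Set β = α + 7 = ∛(778), so β^3 = 778. Then (α + 7)^3 - 778 = 0, i.e. α is a root of g(x) = (x + 7)^3 - 778 = x^3 + 21x^2 + 147x - 435. Since g(x) = h(x + 7) where h(x) = x^3 - 778, and h is irreducible over Q (because 778 is not a perfect cube, so h has no rational root, and a monic cubic with no rational root is irreducible), g is also irreducible (irreducibility is preserved under the substitution x → x + 7). Hence m_α(x) = x^3 + 21x^2 + 147x - 435.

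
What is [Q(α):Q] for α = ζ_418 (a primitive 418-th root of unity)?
[Q(α):Q] = 180

The minimal polynomial of ζ_418 over Q is the 418-th cyclotomic polynomial Φ_418(x), which is irreducible over Q and has degree φ(418) = 180. Hence [Q(α):Q] = φ(418) = 180.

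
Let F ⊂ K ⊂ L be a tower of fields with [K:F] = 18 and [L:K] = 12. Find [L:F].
[L:F] = 216

The tower law says that for any tower of field extensions F ⊂ K ⊂ L with finite degrees, [L:F] = [L:K] · [K:F]. Here this gives [L:F] = 12 · 18 = 216.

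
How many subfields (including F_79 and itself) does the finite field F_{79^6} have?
F_{79^6} has 4 subfields

The subfields of F_{p^n} are exactly the fields F_{p^d} for d | n (each is the fixed field of the unique index-d subgroup of Gal(F_{p^n}/F_p) ≅ Z/nZ). The divisors of n = 6 are {1, 2, 3, 6}, giving 4 subfields: F_{79^1}, F_{79^2}, F_{79^3}, F_{79^6}.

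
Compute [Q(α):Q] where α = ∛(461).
[Q(α):Q] = 3

The minimal polynomial of α is x^3 - 461, irreducible over Q since 461 is not a perfect cube (so x^3 - 461 has no rational root). Hence [Q(α):Q] = deg(m_α) = 3.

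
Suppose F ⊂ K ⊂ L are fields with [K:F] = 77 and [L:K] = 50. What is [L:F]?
[L:F] = 3850

The tower law says that for any tower of field extensions F ⊂ K ⊂ L with finite degrees, [L:F] = [L:K] · [K:F]. Here this gives [L:F] = 50 · 77 = 3850.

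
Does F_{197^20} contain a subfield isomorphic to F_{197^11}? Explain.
No: F_{197^11} is not a subfield of F_{197^20}

F_{p^m} embeds in F_{p^n} iff m | n. Here 11 ∤ 20 (since 20 = 1·11 + 9 with remainder 9 ≠ 0), so F_{197^11} is not a subfield of F_{197^20}. Equivalently: if it were, the tower law would give 11 = [F_{197^11}:F_197] dividing [F_{197^20}:F_197] = 20, contradiction.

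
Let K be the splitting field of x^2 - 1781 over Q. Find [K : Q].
[K : Q] = 2

f(x) = x^2 - 1781 factors as (x - √1781)(x + √1781). The splitting field is K = Q(√1781). Since 1781 is squarefree and > 1, it is not a perfect square, so x^2 - 1781 is irreducible over Q and [Q(√1781) : Q] = 2. Hence [K : Q] = 2.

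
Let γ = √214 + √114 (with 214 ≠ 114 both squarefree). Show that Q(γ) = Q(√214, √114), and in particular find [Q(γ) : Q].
[Q(γ) : Q] = 4 (equivalently, Q(γ) = Q(√214, √114))

Obviously Q(γ) ⊆ Q(√214, √114), and [Q(√214, √114):Q] = 4 (since 214, 114 are distinct squarefree integers > 1 with 24396 not a perfect square). To show equality we compute the minimal polynomial of γ. From γ = √214 + √114: γ^2 = 214 + 2√(24396) + 114 = 328 + 2√(24396), so γ^2 - 328 = 2√(24396); squaring, (γ^2 - 328)^2 = 4·24396, i.e. γ^4 - 656γ^2 + 107584 - 97584 = 0, i.e. γ^4 - 656γ^2 + 10000 = 0. So γ is a root of x^4 - 656x^2 + 10000. This polynomial is irreducible over Q: it has no rational root (each ±√214 ± √114 is irrational), and any factorization into two quadratics over Q would force √(24396) ∈ Q (pairing opposite roots) or √214, √114 ∈ Q (other pairings), all impossible. Hence [Q(γ):Q] = 4 = [Q(√214, √114):Q], so Q(γ) = Q(√214, √114).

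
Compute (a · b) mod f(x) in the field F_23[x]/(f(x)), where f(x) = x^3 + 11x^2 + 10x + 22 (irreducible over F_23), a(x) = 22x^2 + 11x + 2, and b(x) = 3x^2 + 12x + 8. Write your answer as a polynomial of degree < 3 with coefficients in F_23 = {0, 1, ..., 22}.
a · b ≡ 3x^2 + 6x + 1 (mod f(x))

Multiply in F_23[x]: a(x)·b(x) = (22x^2 + 11x + 2)·(3x^2 + 12x + 8) = 20x^4 + 21x^3 + 15x^2 + 20x + 16. This has degree ≥ 3, so divide by f(x) over F_23: 20x^4 + 21x^3 + 15x^2 + 20x + 16 = (20x + 8)·(x^3 + 11x^2 + 10x + 22) + (3x^2 + 6x + 1). Hence a·b ≡ 3x^2 + 6x + 1 (mod f). (F_23[x]/(f) is a field with 23^3 = 12167 elements since f is irreducible of degree 3.)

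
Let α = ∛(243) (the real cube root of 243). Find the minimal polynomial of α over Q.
m_α(x) = x^3 - 243

α satisfies α^3 = 243, so x^3 - 243 annihilates α. By the rational root test, a rational root p/q (in lowest terms) of x^3 - 243 would satisfy p^3 = 243 q^3, forcing q = 1 and p^3 = 243; but 243 is not a perfect cube, contradiction. A monic cubic over Q with no rational root is irreducible (any nontrivial factorization would include a linear factor). Hence x^3 - 243 is the minimal polynomial of α, and in particular [Q(α):Q] = 3.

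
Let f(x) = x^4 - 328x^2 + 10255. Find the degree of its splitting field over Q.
[K : Q] = 4

Solving the quadratic in x^2: x^2 = (328 ± √(328^2 - 4·10255))/2 = (328 ± √66564)/2 = (328 ± 258)/2, giving x^2 = 293 or x^2 = 35. So f(x) = (x^2 - 293)(x^2 - 35) and the roots of f are ±√293, ±√35. Hence the splitting field is K = Q(√293, √35). Since 293 and 35 are distinct squarefree integers > 1, their product 10255 is not a perfect square, so √35 ∉ Q(√293). By the tower law [K:Q] = [Q(√293,√35):Q(√293)] · [Q(√293):Q] = 2 · 2 = 4.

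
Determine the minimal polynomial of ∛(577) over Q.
m_α(x) = x^3 - 577

α satisfies α^3 = 577, so x^3 - 577 annihilates α. By the rational root test, a rational root p/q (in lowest terms) of x^3 - 577 would satisfy p^3 = 577 q^3, forcing q = 1 and p^3 = 577; but 577 is not a perfect cube, contradiction. A monic cubic over Q with no rational root is irreducible (any nontrivial factorization would include a linear factor). Hence x^3 - 577 is the minimal polynomial of α, and in particular [Q(α):Q] = 3.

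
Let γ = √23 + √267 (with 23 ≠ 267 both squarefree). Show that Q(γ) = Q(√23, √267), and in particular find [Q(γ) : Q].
[Q(γ) : Q] = 4 (equivalently, Q(γ) = Q(√23, √267))

Obviously Q(γ) ⊆ Q(√23, √267), and [Q(√23, √267):Q] = 4 (since 23, 267 are distinct squarefree integers > 1 with 6141 not a perfect square). To show equality we compute the minimal polynomial of γ. From γ = √23 + √267: γ^2 = 23 + 2√(6141) + 267 = 290 + 2√(6141), so γ^2 - 290 = 2√(6141); squaring, (γ^2 - 290)^2 = 4·6141, i.e. γ^4 - 580γ^2 + 84100 - 24564 = 0, i.e. γ^4 - 580γ^2 + 59536 = 0. So γ is a root of x^4 - 580x^2 + 59536. This polynomial is irreducible over Q: it has no rational root (each ±√23 ± √267 is irrational), and any factorization into two quadratics over Q would force √(6141) ∈ Q (pairing opposite roots) or √23, √267 ∈ Q (other pairings), all impossible. Hence [Q(γ):Q] = 4 = [Q(√23, √267):Q], so Q(γ) = Q(√23, √267).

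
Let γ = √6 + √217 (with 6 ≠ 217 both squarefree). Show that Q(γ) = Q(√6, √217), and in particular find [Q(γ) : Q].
[Q(γ) : Q] = 4 (equivalently, Q(γ) = Q(√6, √217))

Obviously Q(γ) ⊆ Q(√6, √217), and [Q(√6, √217):Q] = 4 (since 6, 217 are distinct squarefree integers > 1 with 1302 not a perfect square). To show equality we compute the minimal polynomial of γ. From γ = √6 + √217: γ^2 = 6 + 2√(1302) + 217 = 223 + 2√(1302), so γ^2 - 223 = 2√(1302); squaring, (γ^2 - 223)^2 = 4·1302, i.e. γ^4 - 446γ^2 + 49729 - 5208 = 0, i.e. γ^4 - 446γ^2 + 44521 = 0. So γ is a root of x^4 - 446x^2 + 44521. This polynomial is irreducible over Q: it has no rational root (each ±√6 ± √217 is irrational), and any factorization into two quadratics over Q would force √(1302) ∈ Q (pairing opposite roots) or √6, √217 ∈ Q (other pairings), all impossible. Hence [Q(γ):Q] = 4 = [Q(√6, √217):Q], so Q(γ) = Q(√6, √217).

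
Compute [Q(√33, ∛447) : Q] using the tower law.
[Q(√33, ∛447) : Q] = 6

Let L = Q(√33, ∛447). Since Q(√33) ⊂ L and [Q(√33):Q] = 2, the tower law gives 2 | [L:Q]. Likewise Q(∛447) ⊂ L with [Q(∛447):Q] = 3 (because 447 is not a perfect cube), so 3 | [L:Q]. As gcd(2,3) = 1, [L:Q] is divisible by 6. Conversely L is generated over Q by √33 and ∛447, so [L:Q] ≤ 2·3 = 6. Therefore [Q(√33, ∛447) : Q] = 6.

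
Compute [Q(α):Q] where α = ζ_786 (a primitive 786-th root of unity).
[Q(α):Q] = 260

The minimal polynomial of ζ_786 over Q is the 786-th cyclotomic polynomial Φ_786(x), which is irreducible over Q and has degree φ(786) = 260. Hence [Q(α):Q] = φ(786) = 260.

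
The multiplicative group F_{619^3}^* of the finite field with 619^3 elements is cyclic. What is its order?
|F_{619^3}^*| = 237176658

F_{619^3} has 619^3 = 237176659 elements; its multiplicative group consists of all nonzero elements, so |F_{619^3}^*| = 237176659 - 1 = 237176658. (It is cyclic since any finite subgroup of the multiplicative group of a field is cyclic.)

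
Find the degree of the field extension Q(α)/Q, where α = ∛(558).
[Q(α):Q] = 3

The minimal polynomial of α is x^3 - 558, irreducible over Q since 558 is not a perfect cube (so x^3 - 558 has no rational root). Hence [Q(α):Q] = deg(m_α) = 3.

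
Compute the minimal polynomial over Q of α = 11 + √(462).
m_α(x) = x^2 - 22x - 341

From α - 11 = √(462), squaring gives (α - 11)^2 = 462, i.e. α^2 - 22α + 121 = 462, so α^2 - 22α - 341 = 0. The discriminant of x^2 - 22x - 341 is (-22)^2 - 4·(-341) = 484 + 1364 = 1848, and 4·(462) is not a perfect square in Q since 462 is squarefree and ≠ 1. Hence x^2 - 22x - 341 is irreducible over Q and is the minimal polynomial of α.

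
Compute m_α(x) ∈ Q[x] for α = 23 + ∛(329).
m_α(x) = x^3 - 69x^2 + 1587x - 12496

Set β = α - 23 = ∛(329), so β^3 = 329. Then (α - 23)^3 - 329 = 0, i.e. α is a root of g(x) = (x - 23)^3 - 329 = x^3 - 69x^2 + 1587x - 12496. Since g(x) = h(x - 23) where h(x) = x^3 - 329, and h is irreducible over Q (because 329 is not a perfect cube, so h has no rational root, and a monic cubic with no rational root is irreducible), g is also irreducible (irreducibility is preserved under the substitution x → x - 23). Hence m_α(x) = x^3 - 69x^2 + 1587x - 12496.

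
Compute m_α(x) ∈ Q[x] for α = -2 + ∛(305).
m_α(x) = x^3 + 6x^2 + 12x - 297

Set β = α + 2 = ∛(305), so β^3 = 305. Then (α + 2)^3 - 305 = 0, i.e. α is a root of g(x) = (x + 2)^3 - 305 = x^3 + 6x^2 + 12x - 297. Since g(x) = h(x + 2) where h(x) = x^3 - 305, and h is irreducible over Q (because 305 is not a perfect cube, so h has no rational root, and a monic cubic with no rational root is irreducible), g is also irreducible (irreducibility is preserved under the substitution x → x + 2). Hence m_α(x) = x^3 + 6x^2 + 12x - 297.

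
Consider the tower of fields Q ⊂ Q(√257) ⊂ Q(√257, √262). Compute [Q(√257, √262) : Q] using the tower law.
[Q(√257, √262) : Q] = 4

[Q(√257):Q] = 2 (min poly x^2 - 257, irreducible since 257 is squarefree > 1). For the top step, suppose √262 ∈ Q(√257), say √262 = c + d√257 with c, d ∈ Q. Squaring: 262 = c^2 + 257d^2 + 2cd√257. Since √257 ∉ Q this forces 2cd = 0. If d = 0 then √262 = c ∈ Q, contradicting 262 squarefree > 1. If c = 0 then 262 = 257d^2, so 257·262 = (257d)^2 is a perfect square in Q — but 257·262 = 67334 is not a perfect square (since 257 and 262 are distinct squarefree integers). Contradiction. Hence √262 ∉ Q(√257), so x^2 - 262 stays irreducible over Q(√257) and [Q(√257, √262) : Q(√257)] = 2. By the tower law, [Q(√257, √262) : Q] = 2 · 2 = 4.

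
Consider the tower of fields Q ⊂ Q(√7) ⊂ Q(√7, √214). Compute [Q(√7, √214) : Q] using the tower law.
[Q(√7, √214) : Q] = 4

[Q(√7):Q] = 2 (min poly x^2 - 7, irreducible since 7 is squarefree > 1). For the top step, suppose √214 ∈ Q(√7), say √214 = c + d√7 with c, d ∈ Q. Squaring: 214 = c^2 + 7d^2 + 2cd√7. Since √7 ∉ Q this forces 2cd = 0. If d = 0 then √214 = c ∈ Q, contradicting 214 squarefree > 1. If c = 0 then 214 = 7d^2, so 7·214 = (7d)^2 is a perfect square in Q — but 7·214 = 1498 is not a perfect square (since 7 and 214 are distinct squarefree integers). Contradiction. Hence √214 ∉ Q(√7), so x^2 - 214 stays irreducible over Q(√7) and [Q(√7, √214) : Q(√7)] = 2. By the tower law, [Q(√7, √214) : Q] = 2 · 2 = 4.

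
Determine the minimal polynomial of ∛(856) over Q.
m_α(x) = x^3 - 856

α satisfies α^3 = 856, so x^3 - 856 annihilates α. By the rational root test, a rational root p/q (in lowest terms) of x^3 - 856 would satisfy p^3 = 856 q^3, forcing q = 1 and p^3 = 856; but 856 is not a perfect cube, contradiction. A monic cubic over Q with no rational root is irreducible (any nontrivial factorization would include a linear factor). Hence x^3 - 856 is the minimal polynomial of α, and in particular [Q(α):Q] = 3.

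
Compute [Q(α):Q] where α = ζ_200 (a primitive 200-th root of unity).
[Q(α):Q] = 80

The minimal polynomial of ζ_200 over Q is the 200-th cyclotomic polynomial Φ_200(x), which is irreducible over Q and has degree φ(200) = 80. Hence [Q(α):Q] = φ(200) = 80.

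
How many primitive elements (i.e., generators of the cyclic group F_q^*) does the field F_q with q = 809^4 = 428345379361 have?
There are φ(428345379360) = 112521830400 primitive elements

F_q^* is cyclic of order q - 1 = 428345379360. A cyclic group of order m has exactly φ(m) generators. Here m = 428345379360 = 2^5 · 3^4 · 5 · 101 · 229 · 1429, so the number of primitive elements is φ(428345379360) = 112521830400.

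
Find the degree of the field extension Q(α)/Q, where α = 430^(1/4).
[Q(α):Q] = 4

α is a root of x^4 - 430. By Eisenstein's criterion at the prime p = 2 (which divides the constant term 430 but p^2 = 4 does not, since 430 is squarefree), x^4 - 430 is irreducible over Q. Hence [Q(α):Q] = 4.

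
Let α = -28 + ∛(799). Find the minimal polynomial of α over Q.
m_α(x) = x^3 + 84x^2 + 2352x + 21153

Set β = α + 28 = ∛(799), so β^3 = 799. Then (α + 28)^3 - 799 = 0, i.e. α is a root of g(x) = (x + 28)^3 - 799 = x^3 + 84x^2 + 2352x + 21153. Since g(x) = h(x + 28) where h(x) = x^3 - 799, and h is irreducible over Q (because 799 is not a perfect cube, so h has no rational root, and a monic cubic with no rational root is irreducible), g is also irreducible (irreducibility is preserved under the substitution x → x + 28). Hence m_α(x) = x^3 + 84x^2 + 2352x + 21153.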